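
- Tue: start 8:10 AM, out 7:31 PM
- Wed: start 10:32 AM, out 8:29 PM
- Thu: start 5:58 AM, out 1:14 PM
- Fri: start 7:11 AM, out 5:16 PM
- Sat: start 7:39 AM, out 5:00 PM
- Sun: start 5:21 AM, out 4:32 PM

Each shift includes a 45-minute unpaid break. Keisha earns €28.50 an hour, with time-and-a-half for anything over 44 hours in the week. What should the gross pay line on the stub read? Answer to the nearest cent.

€1710.71

Tue: 8:10 AM–7:31 PM = 11 h 21 min; less 45 min break → 10 h 36 min
Wed: 10:32 AM–8:29 PM = 9 h 57 min; less 45 min break → 9 h 12 min
Thu: 5:58 AM–1:14 PM = 7 h 16 min; less 45 min break → 6 h 31 min
Fri: 7:11 AM–5:16 PM = 10 h 5 min; less 45 min break → 9 h 20 min
Sat: 7:39 AM–5:00 PM = 9 h 21 min; less 45 min break → 8 h 36 min
Sun: 5:21 AM–4:32 PM = 11 h 11 min; less 45 min break → 10 h 26 min
Total worked: 54 h 41 min = 3281 min.
Regular 44 h 0 min = 2640 min at €28.50/h; overtime 10 h 41 min = 641 min at €42.75/h.
Pay = (2640 × €28.50 + 641 × €42.75) ÷ 60 = €1710.71.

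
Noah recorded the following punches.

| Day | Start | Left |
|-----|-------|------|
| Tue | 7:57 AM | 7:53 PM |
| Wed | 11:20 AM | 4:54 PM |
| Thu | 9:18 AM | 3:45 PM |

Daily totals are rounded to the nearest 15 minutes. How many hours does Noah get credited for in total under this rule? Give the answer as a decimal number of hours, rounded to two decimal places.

Tue: 7:57 AM–7:53 PM = 11 h 56 min → rounds to 12 h 0 min
Wed: 11:20 AM–4:54 PM = 5 h 34 min → rounds to 5 h 30 min
Thu: 9:18 AM–3:45 PM = 6 h 27 min → rounds to 6 h 30 min
Total credited: 24 h 0 min.

24.00 hours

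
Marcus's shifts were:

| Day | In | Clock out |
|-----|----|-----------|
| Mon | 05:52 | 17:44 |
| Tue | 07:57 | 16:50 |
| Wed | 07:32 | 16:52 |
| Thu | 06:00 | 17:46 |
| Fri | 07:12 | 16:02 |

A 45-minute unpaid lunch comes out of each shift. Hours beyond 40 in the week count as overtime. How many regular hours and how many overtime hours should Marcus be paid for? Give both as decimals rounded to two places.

Regular 40.00 hours, overtime 6.93 hours

Mon: 05:52–17:44 = 11 h 52 min; less 45 min break → 11 h 7 min
Tue: 07:57–16:50 = 8 h 53 min; less 45 min break → 8 h 8 min
Wed: 07:32–16:52 = 9 h 20 min; less 45 min break → 8 h 35 min
Thu: 06:00–17:46 = 11 h 46 min; less 45 min break → 11 h 1 min
Fri: 07:12–16:02 = 8 h 50 min; less 45 min break → 8 h 5 min
Total worked: 46 h 56 min = 46.93 h.
Threshold 40 h → overtime 6 h 56 min, regular 40 h 0 min.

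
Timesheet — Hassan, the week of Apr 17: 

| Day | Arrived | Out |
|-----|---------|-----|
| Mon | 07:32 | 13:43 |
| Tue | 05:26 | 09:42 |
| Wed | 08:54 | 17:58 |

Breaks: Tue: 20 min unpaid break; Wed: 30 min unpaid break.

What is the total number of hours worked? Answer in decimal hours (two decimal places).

18.68 hours

Mon: 07:32–13:43 = 6 h 11 min
Tue: 05:26–09:42 = 4 h 16 min; less 20 min break → 3 h 56 min
Wed: 08:54–17:58 = 9 h 4 min; less 30 min break → 8 h 34 min
Total: 6 h 11 min + 3 h 56 min + 8 h 34 min = 18 h 41 min.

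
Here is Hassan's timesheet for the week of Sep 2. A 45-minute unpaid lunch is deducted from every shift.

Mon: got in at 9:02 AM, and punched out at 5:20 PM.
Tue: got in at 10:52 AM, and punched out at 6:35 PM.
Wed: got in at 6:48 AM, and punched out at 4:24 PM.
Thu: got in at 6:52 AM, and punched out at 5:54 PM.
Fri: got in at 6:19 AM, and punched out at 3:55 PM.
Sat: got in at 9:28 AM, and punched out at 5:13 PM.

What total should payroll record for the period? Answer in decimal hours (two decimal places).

Mon: 9:02 AM–5:20 PM = 8 h 18 min; less 45 min break → 7 h 33 min
Tue: 10:52 AM–6:35 PM = 7 h 43 min; less 45 min break → 6 h 58 min
Wed: 6:48 AM–4:24 PM = 9 h 36 min; less 45 min break → 8 h 51 min
Thu: 6:52 AM–5:54 PM = 11 h 2 min; less 45 min break → 10 h 17 min
Fri: 6:19 AM–3:55 PM = 9 h 36 min; less 45 min break → 8 h 51 min
Sat: 9:28 AM–5:13 PM = 7 h 45 min; less 45 min break → 7 h 0 min
Total: 7 h 33 min + 6 h 58 min + 8 h 51 min + 10 h 17 min + 8 h 51 min + 7 h 0 min = 49 h 30 min.

49.50 hours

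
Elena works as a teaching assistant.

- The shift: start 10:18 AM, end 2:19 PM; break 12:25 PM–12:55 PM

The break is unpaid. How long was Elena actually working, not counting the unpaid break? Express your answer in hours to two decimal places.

The shift: 10:18 AM–2:19 PM = 4 h 1 min; less 30 min break → 3 h 31 min

3.52 hours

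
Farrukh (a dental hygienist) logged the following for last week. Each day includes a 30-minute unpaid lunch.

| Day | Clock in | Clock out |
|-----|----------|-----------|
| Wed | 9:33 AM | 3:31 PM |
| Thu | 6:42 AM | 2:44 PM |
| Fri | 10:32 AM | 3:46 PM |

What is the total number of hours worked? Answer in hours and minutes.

Wed: 9:33 AM–3:31 PM = 5 h 58 min; less 30 min break → 5 h 28 min
Thu: 6:42 AM–2:44 PM = 8 h 2 min; less 30 min break → 7 h 32 min
Fri: 10:32 AM–3:46 PM = 5 h 14 min; less 30 min break → 4 h 44 min
Total: 5 h 28 min + 7 h 32 min + 4 h 44 min = 17 h 44 min.

17 h 44 min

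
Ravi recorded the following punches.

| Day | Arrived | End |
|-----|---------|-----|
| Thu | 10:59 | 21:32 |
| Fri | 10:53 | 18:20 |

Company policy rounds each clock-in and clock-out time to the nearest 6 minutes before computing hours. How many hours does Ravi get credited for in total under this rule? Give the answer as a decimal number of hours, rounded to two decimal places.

Thu: in 10:59→11:00, out 21:32→21:30; 10 h 30 min
Fri: in 10:53→10:54, out 18:20→18:18; 7 h 24 min
Total credited: 17 h 54 min.

17.90 hours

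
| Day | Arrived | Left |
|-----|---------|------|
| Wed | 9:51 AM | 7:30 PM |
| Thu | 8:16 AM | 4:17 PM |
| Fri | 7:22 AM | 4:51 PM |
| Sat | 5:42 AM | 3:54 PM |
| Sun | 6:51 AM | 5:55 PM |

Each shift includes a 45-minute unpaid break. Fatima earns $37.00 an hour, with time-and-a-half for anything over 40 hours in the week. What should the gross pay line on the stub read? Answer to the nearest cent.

$1739.00

Wed: 9:51 AM–7:30 PM = 9 h 39 min; less 45 min break → 8 h 54 min
Thu: 8:16 AM–4:17 PM = 8 h 1 min; less 45 min break → 7 h 16 min
Fri: 7:22 AM–4:51 PM = 9 h 29 min; less 45 min break → 8 h 44 min
Sat: 5:42 AM–3:54 PM = 10 h 12 min; less 45 min break → 9 h 27 min
Sun: 6:51 AM–5:55 PM = 11 h 4 min; less 45 min break → 10 h 19 min
Total worked: 44 h 40 min = 2680 min.
Regular 40 h 0 min = 2400 min at $37.00/h; overtime 4 h 40 min = 280 min at $55.50/h.
Pay = (2400 × $37.00 + 280 × $55.50) ÷ 60 = $1739.00.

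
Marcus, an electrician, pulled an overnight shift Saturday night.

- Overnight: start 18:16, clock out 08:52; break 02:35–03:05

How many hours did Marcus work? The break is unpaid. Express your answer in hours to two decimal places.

Overnight: 18:16 → midnight = 5 h 44 min; midnight → 08:52 = 8 h 52 min; span 14 h 36 min; less 30 min break → 14 h 6 min

14.10 hours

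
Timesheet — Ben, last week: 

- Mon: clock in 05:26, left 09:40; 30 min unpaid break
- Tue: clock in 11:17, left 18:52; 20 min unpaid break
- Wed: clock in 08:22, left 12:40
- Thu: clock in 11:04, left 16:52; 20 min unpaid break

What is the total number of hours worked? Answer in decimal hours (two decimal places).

Mon: 05:26–09:40 = 4 h 14 min; less 30 min break → 3 h 44 min
Tue: 11:17–18:52 = 7 h 35 min; less 20 min break → 7 h 15 min
Wed: 08:22–12:40 = 4 h 18 min
Thu: 11:04–16:52 = 5 h 48 min; less 20 min break → 5 h 28 min
Total: 3 h 44 min + 7 h 15 min + 4 h 18 min + 5 h 28 min = 20 h 45 min.

20.75 hours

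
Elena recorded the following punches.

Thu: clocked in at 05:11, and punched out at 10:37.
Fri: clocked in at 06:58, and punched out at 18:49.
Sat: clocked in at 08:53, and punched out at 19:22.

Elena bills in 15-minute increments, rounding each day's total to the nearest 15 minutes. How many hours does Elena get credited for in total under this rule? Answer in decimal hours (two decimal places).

Thu: 05:11–10:37 = 5 h 26 min → rounds to 5 h 30 min
Fri: 06:58–18:49 = 11 h 51 min → rounds to 11 h 45 min
Sat: 08:53–19:22 = 10 h 29 min → rounds to 10 h 30 min
Total credited: 27 h 45 min.

27.75 hours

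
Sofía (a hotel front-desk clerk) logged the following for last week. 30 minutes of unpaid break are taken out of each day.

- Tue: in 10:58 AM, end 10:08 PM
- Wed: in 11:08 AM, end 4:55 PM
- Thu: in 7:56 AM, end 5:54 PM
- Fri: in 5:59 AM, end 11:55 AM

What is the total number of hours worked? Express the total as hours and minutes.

Tue: 10:58 AM–10:08 PM = 11 h 10 min; less 30 min break → 10 h 40 min
Wed: 11:08 AM–4:55 PM = 5 h 47 min; less 30 min break → 5 h 17 min
Thu: 7:56 AM–5:54 PM = 9 h 58 min; less 30 min break → 9 h 28 min
Fri: 5:59 AM–11:55 AM = 5 h 56 min; less 30 min break → 5 h 26 min
Total: 10 h 40 min + 5 h 17 min + 9 h 28 min + 5 h 26 min = 30 h 51 min.

30 h 51 min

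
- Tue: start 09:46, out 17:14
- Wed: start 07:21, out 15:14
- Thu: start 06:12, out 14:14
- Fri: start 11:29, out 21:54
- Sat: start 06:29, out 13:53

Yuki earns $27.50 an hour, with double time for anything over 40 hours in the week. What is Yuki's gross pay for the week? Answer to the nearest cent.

$1166.00

Tue: 09:46–17:14 = 7 h 28 min
Wed: 07:21–15:14 = 7 h 53 min
Thu: 06:12–14:14 = 8 h 2 min
Fri: 11:29–21:54 = 10 h 25 min
Sat: 06:29–13:53 = 7 h 24 min
Total worked: 41 h 12 min = 2472 min.
Regular 40 h 0 min = 2400 min at $27.50/h; overtime 1 h 12 min = 72 min at $55.00/h.
Pay = (2400 × $27.50 + 72 × $55.00) ÷ 60 = $1166.00.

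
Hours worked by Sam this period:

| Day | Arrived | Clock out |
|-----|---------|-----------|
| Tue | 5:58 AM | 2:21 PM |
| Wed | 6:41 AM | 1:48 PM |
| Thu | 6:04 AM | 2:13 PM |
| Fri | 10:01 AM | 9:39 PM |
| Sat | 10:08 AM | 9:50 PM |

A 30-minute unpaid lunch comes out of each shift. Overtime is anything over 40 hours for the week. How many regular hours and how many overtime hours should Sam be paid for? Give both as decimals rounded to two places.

Tue: 5:58 AM–2:21 PM = 8 h 23 min; less 30 min break → 7 h 53 min
Wed: 6:41 AM–1:48 PM = 7 h 7 min; less 30 min break → 6 h 37 min
Thu: 6:04 AM–2:13 PM = 8 h 9 min; less 30 min break → 7 h 39 min
Fri: 10:01 AM–9:39 PM = 11 h 38 min; less 30 min break → 11 h 8 min
Sat: 10:08 AM–9:50 PM = 11 h 42 min; less 30 min break → 11 h 12 min
Total worked: 44 h 29 min = 44.48 h.
Threshold 40 h → overtime 4 h 29 min, regular 40 h 0 min.

Regular 40.00 hours, overtime 4.48 hours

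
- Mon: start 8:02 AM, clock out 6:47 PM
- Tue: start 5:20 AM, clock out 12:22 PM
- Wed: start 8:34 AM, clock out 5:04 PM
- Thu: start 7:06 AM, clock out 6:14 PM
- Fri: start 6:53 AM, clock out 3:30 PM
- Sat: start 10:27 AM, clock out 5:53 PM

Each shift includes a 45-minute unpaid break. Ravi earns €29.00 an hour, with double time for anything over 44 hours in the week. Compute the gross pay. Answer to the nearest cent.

€1564.07

Mon: 8:02 AM–6:47 PM = 10 h 45 min; less 45 min break → 10 h 0 min
Tue: 5:20 AM–12:22 PM = 7 h 2 min; less 45 min break → 6 h 17 min
Wed: 8:34 AM–5:04 PM = 8 h 30 min; less 45 min break → 7 h 45 min
Thu: 7:06 AM–6:14 PM = 11 h 8 min; less 45 min break → 10 h 23 min
Fri: 6:53 AM–3:30 PM = 8 h 37 min; less 45 min break → 7 h 52 min
Sat: 10:27 AM–5:53 PM = 7 h 26 min; less 45 min break → 6 h 41 min
Total worked: 48 h 58 min = 2938 min.
Regular 44 h 0 min = 2640 min at €29.00/h; overtime 4 h 58 min = 298 min at €58.00/h.
Pay = (2640 × €29.00 + 298 × €58.00) ÷ 60 = €1564.07.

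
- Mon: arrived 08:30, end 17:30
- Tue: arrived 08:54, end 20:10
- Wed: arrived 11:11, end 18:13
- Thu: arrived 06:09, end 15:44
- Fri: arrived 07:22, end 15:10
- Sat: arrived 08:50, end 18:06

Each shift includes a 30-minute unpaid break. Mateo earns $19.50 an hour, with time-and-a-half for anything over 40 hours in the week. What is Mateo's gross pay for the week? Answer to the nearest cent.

$1100.29

Mon: 08:30–17:30 = 9 h 0 min; less 30 min break → 8 h 30 min
Tue: 08:54–20:10 = 11 h 16 min; less 30 min break → 10 h 46 min
Wed: 11:11–18:13 = 7 h 2 min; less 30 min break → 6 h 32 min
Thu: 06:09–15:44 = 9 h 35 min; less 30 min break → 9 h 5 min
Fri: 07:22–15:10 = 7 h 48 min; less 30 min break → 7 h 18 min
Sat: 08:50–18:06 = 9 h 16 min; less 30 min break → 8 h 46 min
Total worked: 50 h 57 min = 3057 min.
Regular 40 h 0 min = 2400 min at $19.50/h; overtime 10 h 57 min = 657 min at $29.25/h.
Pay = (2400 × $19.50 + 657 × $29.25) ÷ 60 = $1100.29.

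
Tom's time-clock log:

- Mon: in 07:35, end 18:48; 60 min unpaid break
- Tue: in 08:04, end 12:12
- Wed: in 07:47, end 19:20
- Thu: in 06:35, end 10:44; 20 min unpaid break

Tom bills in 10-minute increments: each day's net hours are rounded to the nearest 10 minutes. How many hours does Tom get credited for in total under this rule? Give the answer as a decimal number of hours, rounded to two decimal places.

29.67 hours

Mon: 07:35–18:48 = 11 h 13 min − 60 min = 10 h 13 min → rounds to 10 h 10 min
Tue: 08:04–12:12 = 4 h 8 min → rounds to 4 h 10 min
Wed: 07:47–19:20 = 11 h 33 min → rounds to 11 h 30 min
Thu: 06:35–10:44 = 4 h 9 min − 20 min = 3 h 49 min → rounds to 3 h 50 min
Total credited: 29 h 40 min.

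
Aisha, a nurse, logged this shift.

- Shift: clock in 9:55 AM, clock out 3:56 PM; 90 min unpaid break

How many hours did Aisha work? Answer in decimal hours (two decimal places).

4.52 hours

Shift: 9:55 AM–3:56 PM = 6 h 1 min; less 90 min break → 4 h 31 min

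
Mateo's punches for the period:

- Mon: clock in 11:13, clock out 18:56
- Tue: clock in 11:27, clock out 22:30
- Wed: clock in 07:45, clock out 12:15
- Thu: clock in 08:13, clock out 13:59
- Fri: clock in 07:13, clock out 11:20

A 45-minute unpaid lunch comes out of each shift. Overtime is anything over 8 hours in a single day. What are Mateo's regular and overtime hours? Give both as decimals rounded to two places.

Regular 27.10 hours, overtime 2.30 hours

Mon: 11:13–18:56 = 7 h 43 min; less 45 min break → 6 h 58 min
Tue: 11:27–22:30 = 11 h 3 min; less 45 min break → 10 h 18 min
Wed: 07:45–12:15 = 4 h 30 min; less 45 min break → 3 h 45 min
Thu: 08:13–13:59 = 5 h 46 min; less 45 min break → 5 h 1 min
Fri: 07:13–11:20 = 4 h 7 min; less 45 min break → 3 h 22 min
Mon reg 6 h 58 min / OT 0 h 0 min; Tue reg 8 h 0 min / OT 2 h 18 min; Wed reg 3 h 45 min / OT 0 h 0 min; Thu reg 5 h 1 min / OT 0 h 0 min; Fri reg 3 h 22 min / OT 0 h 0 min.
Totals: regular 27 h 6 min, overtime 2 h 18 min.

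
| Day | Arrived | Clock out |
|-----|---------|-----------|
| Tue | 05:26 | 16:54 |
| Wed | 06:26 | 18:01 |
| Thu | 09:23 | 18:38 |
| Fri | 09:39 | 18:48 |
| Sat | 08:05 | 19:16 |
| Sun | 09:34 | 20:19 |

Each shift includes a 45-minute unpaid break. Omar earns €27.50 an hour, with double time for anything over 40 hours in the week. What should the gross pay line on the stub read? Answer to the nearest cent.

€2138.58

Tue: 05:26–16:54 = 11 h 28 min; less 45 min break → 10 h 43 min
Wed: 06:26–18:01 = 11 h 35 min; less 45 min break → 10 h 50 min
Thu: 09:23–18:38 = 9 h 15 min; less 45 min break → 8 h 30 min
Fri: 09:39–18:48 = 9 h 9 min; less 45 min break → 8 h 24 min
Sat: 08:05–19:16 = 11 h 11 min; less 45 min break → 10 h 26 min
Sun: 09:34–20:19 = 10 h 45 min; less 45 min break → 10 h 0 min
Total worked: 58 h 53 min = 3533 min.
Regular 40 h 0 min = 2400 min at €27.50/h; overtime 18 h 53 min = 1133 min at €55.00/h.
Pay = (2400 × €27.50 + 1133 × €55.00) ÷ 60 = €2138.58.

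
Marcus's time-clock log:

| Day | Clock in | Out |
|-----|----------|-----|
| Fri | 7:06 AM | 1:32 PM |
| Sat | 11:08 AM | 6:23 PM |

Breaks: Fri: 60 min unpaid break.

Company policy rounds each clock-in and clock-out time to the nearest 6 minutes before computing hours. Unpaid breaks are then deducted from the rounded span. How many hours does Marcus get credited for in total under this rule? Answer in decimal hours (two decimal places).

Fri: in 7:06 AM→7:06 AM, out 1:32 PM→1:30 PM; 6 h 24 min − 60 min = 5 h 24 min
Sat: in 11:08 AM→11:06 AM, out 6:23 PM→6:24 PM; 7 h 18 min
Total credited: 12 h 42 min.

12.70 hours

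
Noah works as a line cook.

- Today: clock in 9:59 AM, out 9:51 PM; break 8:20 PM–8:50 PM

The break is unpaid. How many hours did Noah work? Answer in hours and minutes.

Today: 9:59 AM–9:51 PM = 11 h 52 min; less 30 min break → 11 h 22 min

11 h 22 min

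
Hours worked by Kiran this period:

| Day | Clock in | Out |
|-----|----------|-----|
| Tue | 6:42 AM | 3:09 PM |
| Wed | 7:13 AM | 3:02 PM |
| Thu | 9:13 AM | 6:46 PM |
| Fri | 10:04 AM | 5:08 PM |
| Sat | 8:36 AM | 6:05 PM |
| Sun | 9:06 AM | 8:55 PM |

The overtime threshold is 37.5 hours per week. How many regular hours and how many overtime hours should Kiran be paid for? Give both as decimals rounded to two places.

Tue: 6:42 AM–3:09 PM = 8 h 27 min
Wed: 7:13 AM–3:02 PM = 7 h 49 min
Thu: 9:13 AM–6:46 PM = 9 h 33 min
Fri: 10:04 AM–5:08 PM = 7 h 4 min
Sat: 8:36 AM–6:05 PM = 9 h 29 min
Sun: 9:06 AM–8:55 PM = 11 h 49 min
Total worked: 54 h 11 min = 54.18 h.
Threshold 37.5 h → overtime 16 h 41 min, regular 37 h 30 min.

Regular 37.50 hours, overtime 16.68 hours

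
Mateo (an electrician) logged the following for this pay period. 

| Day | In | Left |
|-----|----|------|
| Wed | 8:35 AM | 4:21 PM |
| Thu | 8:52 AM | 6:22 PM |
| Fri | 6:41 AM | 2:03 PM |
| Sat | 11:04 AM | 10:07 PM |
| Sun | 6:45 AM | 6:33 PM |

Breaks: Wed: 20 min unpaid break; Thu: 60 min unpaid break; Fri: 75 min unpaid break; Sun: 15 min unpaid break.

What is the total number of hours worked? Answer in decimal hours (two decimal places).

Wed: 8:35 AM–4:21 PM = 7 h 46 min; less 20 min break → 7 h 26 min
Thu: 8:52 AM–6:22 PM = 9 h 30 min; less 60 min break → 8 h 30 min
Fri: 6:41 AM–2:03 PM = 7 h 22 min; less 75 min break → 6 h 7 min
Sat: 11:04 AM–10:07 PM = 11 h 3 min
Sun: 6:45 AM–6:33 PM = 11 h 48 min; less 15 min break → 11 h 33 min
Total: 7 h 26 min + 8 h 30 min + 6 h 7 min + 11 h 3 min + 11 h 33 min = 44 h 39 min.

44.65 hours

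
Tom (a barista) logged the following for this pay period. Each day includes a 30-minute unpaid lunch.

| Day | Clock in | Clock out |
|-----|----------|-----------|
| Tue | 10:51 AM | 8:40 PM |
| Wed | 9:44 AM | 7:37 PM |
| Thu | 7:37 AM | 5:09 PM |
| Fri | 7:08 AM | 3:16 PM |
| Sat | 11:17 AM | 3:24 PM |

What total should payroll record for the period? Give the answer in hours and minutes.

38 h 59 min

Tue: 10:51 AM–8:40 PM = 9 h 49 min; less 30 min break → 9 h 19 min
Wed: 9:44 AM–7:37 PM = 9 h 53 min; less 30 min break → 9 h 23 min
Thu: 7:37 AM–5:09 PM = 9 h 32 min; less 30 min break → 9 h 2 min
Fri: 7:08 AM–3:16 PM = 8 h 8 min; less 30 min break → 7 h 38 min
Sat: 11:17 AM–3:24 PM = 4 h 7 min; less 30 min break → 3 h 37 min
Total: 9 h 19 min + 9 h 23 min + 9 h 2 min + 7 h 38 min + 3 h 37 min = 38 h 59 min.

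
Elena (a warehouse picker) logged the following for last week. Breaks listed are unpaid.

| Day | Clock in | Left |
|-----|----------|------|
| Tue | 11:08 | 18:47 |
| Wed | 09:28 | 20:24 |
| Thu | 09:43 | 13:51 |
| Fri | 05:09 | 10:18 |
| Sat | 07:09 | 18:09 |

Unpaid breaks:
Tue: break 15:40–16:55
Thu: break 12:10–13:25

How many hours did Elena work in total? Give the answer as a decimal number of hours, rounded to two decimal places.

Tue: 11:08–18:47 = 7 h 39 min; less 75 min break → 6 h 24 min
Wed: 09:28–20:24 = 10 h 56 min
Thu: 09:43–13:51 = 4 h 8 min; less 75 min break → 2 h 53 min
Fri: 05:09–10:18 = 5 h 9 min
Sat: 07:09–18:09 = 11 h 0 min
Total: 6 h 24 min + 10 h 56 min + 2 h 53 min + 5 h 9 min + 11 h 0 min = 36 h 22 min.

36.37 hours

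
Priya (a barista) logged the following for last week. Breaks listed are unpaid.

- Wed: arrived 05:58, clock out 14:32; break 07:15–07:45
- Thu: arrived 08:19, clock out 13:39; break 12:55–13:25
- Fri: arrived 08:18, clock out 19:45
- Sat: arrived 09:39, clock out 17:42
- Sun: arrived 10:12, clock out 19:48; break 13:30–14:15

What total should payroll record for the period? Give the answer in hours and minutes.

41 h 15 min

Wed: 05:58–14:32 = 8 h 34 min; less 30 min break → 8 h 4 min
Thu: 08:19–13:39 = 5 h 20 min; less 30 min break → 4 h 50 min
Fri: 08:18–19:45 = 11 h 27 min
Sat: 09:39–17:42 = 8 h 3 min
Sun: 10:12–19:48 = 9 h 36 min; less 45 min break → 8 h 51 min
Total: 8 h 4 min + 4 h 50 min + 11 h 27 min + 8 h 3 min + 8 h 51 min = 41 h 15 min.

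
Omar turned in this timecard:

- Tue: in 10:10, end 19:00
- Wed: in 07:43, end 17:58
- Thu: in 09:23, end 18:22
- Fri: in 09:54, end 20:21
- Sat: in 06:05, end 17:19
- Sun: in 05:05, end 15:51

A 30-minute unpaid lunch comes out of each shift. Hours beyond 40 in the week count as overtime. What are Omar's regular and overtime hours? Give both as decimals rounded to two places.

Tue: 10:10–19:00 = 8 h 50 min; less 30 min break → 8 h 20 min
Wed: 07:43–17:58 = 10 h 15 min; less 30 min break → 9 h 45 min
Thu: 09:23–18:22 = 8 h 59 min; less 30 min break → 8 h 29 min
Fri: 09:54–20:21 = 10 h 27 min; less 30 min break → 9 h 57 min
Sat: 06:05–17:19 = 11 h 14 min; less 30 min break → 10 h 44 min
Sun: 05:05–15:51 = 10 h 46 min; less 30 min break → 10 h 16 min
Total worked: 57 h 31 min = 57.52 h.
Threshold 40 h → overtime 17 h 31 min, regular 40 h 0 min.

Regular 40.00 hours, overtime 17.52 hours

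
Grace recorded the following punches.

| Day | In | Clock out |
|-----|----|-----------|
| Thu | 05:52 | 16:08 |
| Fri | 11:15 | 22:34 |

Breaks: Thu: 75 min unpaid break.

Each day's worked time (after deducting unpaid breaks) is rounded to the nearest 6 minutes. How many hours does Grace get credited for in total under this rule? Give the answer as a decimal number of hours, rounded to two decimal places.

Thu: 05:52–16:08 = 10 h 16 min − 75 min = 9 h 1 min → rounds to 9 h 0 min
Fri: 11:15–22:34 = 11 h 19 min → rounds to 11 h 18 min
Total credited: 20 h 18 min.

20.30 hours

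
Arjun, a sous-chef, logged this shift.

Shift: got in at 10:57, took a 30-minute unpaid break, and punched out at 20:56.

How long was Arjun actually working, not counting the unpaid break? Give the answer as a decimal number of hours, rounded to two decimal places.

Shift: 10:57–20:56 = 9 h 59 min; less 30 min break → 9 h 29 min

9.48 hours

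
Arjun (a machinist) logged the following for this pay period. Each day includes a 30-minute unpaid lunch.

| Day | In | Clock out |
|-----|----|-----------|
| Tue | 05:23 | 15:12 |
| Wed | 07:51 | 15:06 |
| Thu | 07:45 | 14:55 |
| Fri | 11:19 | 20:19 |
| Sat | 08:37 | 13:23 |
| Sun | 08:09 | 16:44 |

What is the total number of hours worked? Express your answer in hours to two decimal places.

43.58 hours

Tue: 05:23–15:12 = 9 h 49 min; less 30 min break → 9 h 19 min
Wed: 07:51–15:06 = 7 h 15 min; less 30 min break → 6 h 45 min
Thu: 07:45–14:55 = 7 h 10 min; less 30 min break → 6 h 40 min
Fri: 11:19–20:19 = 9 h 0 min; less 30 min break → 8 h 30 min
Sat: 08:37–13:23 = 4 h 46 min; less 30 min break → 4 h 16 min
Sun: 08:09–16:44 = 8 h 35 min; less 30 min break → 8 h 5 min
Total: 9 h 19 min + 6 h 45 min + 6 h 40 min + 8 h 30 min + 4 h 16 min + 8 h 5 min = 43 h 35 min.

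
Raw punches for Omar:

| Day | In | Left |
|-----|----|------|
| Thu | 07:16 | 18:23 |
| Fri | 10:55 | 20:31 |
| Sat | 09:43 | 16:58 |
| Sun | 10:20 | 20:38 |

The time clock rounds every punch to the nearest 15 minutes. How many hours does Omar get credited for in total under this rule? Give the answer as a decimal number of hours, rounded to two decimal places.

38.50 hours

Thu: in 07:16→07:15, out 18:23→18:30; 11 h 15 min
Fri: in 10:55→11:00, out 20:31→20:30; 9 h 30 min
Sat: in 09:43→09:45, out 16:58→17:00; 7 h 15 min
Sun: in 10:20→10:15, out 20:38→20:45; 10 h 30 min
Total credited: 38 h 30 min.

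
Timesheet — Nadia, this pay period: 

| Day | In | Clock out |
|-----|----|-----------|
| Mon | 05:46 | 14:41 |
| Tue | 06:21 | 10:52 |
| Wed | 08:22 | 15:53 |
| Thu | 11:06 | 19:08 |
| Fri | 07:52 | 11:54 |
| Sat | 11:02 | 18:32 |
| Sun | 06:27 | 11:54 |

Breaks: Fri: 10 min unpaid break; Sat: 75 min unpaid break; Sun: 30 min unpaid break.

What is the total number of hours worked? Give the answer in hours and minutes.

Mon: 05:46–14:41 = 8 h 55 min
Tue: 06:21–10:52 = 4 h 31 min
Wed: 08:22–15:53 = 7 h 31 min
Thu: 11:06–19:08 = 8 h 2 min
Fri: 07:52–11:54 = 4 h 2 min; less 10 min break → 3 h 52 min
Sat: 11:02–18:32 = 7 h 30 min; less 75 min break → 6 h 15 min
Sun: 06:27–11:54 = 5 h 27 min; less 30 min break → 4 h 57 min
Total: 8 h 55 min + 4 h 31 min + 7 h 31 min + 8 h 2 min + 3 h 52 min + 6 h 15 min + 4 h 57 min = 44 h 3 min.

44 h 3 min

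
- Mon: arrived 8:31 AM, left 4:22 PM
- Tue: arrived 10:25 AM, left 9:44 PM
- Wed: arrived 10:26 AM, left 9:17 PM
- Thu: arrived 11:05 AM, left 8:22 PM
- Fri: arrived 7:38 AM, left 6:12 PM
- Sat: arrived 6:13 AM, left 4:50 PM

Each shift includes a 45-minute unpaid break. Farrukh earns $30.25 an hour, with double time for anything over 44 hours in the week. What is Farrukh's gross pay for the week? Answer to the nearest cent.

$2055.99

Mon: 8:31 AM–4:22 PM = 7 h 51 min; less 45 min break → 7 h 6 min
Tue: 10:25 AM–9:44 PM = 11 h 19 min; less 45 min break → 10 h 34 min
Wed: 10:26 AM–9:17 PM = 10 h 51 min; less 45 min break → 10 h 6 min
Thu: 11:05 AM–8:22 PM = 9 h 17 min; less 45 min break → 8 h 32 min
Fri: 7:38 AM–6:12 PM = 10 h 34 min; less 45 min break → 9 h 49 min
Sat: 6:13 AM–4:50 PM = 10 h 37 min; less 45 min break → 9 h 52 min
Total worked: 55 h 59 min = 3359 min.
Regular 44 h 0 min = 2640 min at $30.25/h; overtime 11 h 59 min = 719 min at $60.50/h.
Pay = (2640 × $30.25 + 719 × $60.50) ÷ 60 = $2055.99.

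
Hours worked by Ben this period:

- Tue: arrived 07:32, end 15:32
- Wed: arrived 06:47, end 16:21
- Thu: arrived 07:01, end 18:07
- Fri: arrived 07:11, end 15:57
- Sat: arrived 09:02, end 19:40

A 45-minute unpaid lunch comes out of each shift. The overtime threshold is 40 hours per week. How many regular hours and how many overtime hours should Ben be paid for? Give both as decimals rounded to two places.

Tue: 07:32–15:32 = 8 h 0 min; less 45 min break → 7 h 15 min
Wed: 06:47–16:21 = 9 h 34 min; less 45 min break → 8 h 49 min
Thu: 07:01–18:07 = 11 h 6 min; less 45 min break → 10 h 21 min
Fri: 07:11–15:57 = 8 h 46 min; less 45 min break → 8 h 1 min
Sat: 09:02–19:40 = 10 h 38 min; less 45 min break → 9 h 53 min
Total worked: 44 h 19 min = 44.32 h.
Threshold 40 h → overtime 4 h 19 min, regular 40 h 0 min.

Regular 40.00 hours, overtime 4.32 hours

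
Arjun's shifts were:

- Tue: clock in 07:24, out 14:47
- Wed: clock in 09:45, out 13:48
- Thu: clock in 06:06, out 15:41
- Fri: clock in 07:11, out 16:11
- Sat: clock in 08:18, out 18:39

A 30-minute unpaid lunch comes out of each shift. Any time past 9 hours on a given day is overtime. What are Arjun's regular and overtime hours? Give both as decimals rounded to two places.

Regular 36.93 hours, overtime 0.93 hours

Tue: 07:24–14:47 = 7 h 23 min; less 30 min break → 6 h 53 min
Wed: 09:45–13:48 = 4 h 3 min; less 30 min break → 3 h 33 min
Thu: 06:06–15:41 = 9 h 35 min; less 30 min break → 9 h 5 min
Fri: 07:11–16:11 = 9 h 0 min; less 30 min break → 8 h 30 min
Sat: 08:18–18:39 = 10 h 21 min; less 30 min break → 9 h 51 min
Tue reg 6 h 53 min / OT 0 h 0 min; Wed reg 3 h 33 min / OT 0 h 0 min; Thu reg 9 h 0 min / OT 0 h 5 min; Fri reg 8 h 30 min / OT 0 h 0 min; Sat reg 9 h 0 min / OT 0 h 51 min.
Totals: regular 36 h 56 min, overtime 0 h 56 min.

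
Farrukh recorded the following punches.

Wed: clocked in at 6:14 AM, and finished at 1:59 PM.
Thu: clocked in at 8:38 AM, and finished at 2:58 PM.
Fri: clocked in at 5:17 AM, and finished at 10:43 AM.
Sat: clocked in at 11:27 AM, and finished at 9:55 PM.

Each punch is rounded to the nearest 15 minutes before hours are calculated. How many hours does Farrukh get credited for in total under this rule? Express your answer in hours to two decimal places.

30.00 hours

Wed: in 6:14 AM→6:15 AM, out 1:59 PM→2:00 PM; 7 h 45 min
Thu: in 8:38 AM→8:45 AM, out 2:58 PM→3:00 PM; 6 h 15 min
Fri: in 5:17 AM→5:15 AM, out 10:43 AM→10:45 AM; 5 h 30 min
Sat: in 11:27 AM→11:30 AM, out 9:55 PM→10:00 PM; 10 h 30 min
Total credited: 30 h 0 min.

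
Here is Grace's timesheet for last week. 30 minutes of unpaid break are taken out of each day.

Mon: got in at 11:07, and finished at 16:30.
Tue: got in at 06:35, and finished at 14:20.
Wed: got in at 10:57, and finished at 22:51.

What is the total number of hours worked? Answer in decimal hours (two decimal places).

Mon: 11:07–16:30 = 5 h 23 min; less 30 min break → 4 h 53 min
Tue: 06:35–14:20 = 7 h 45 min; less 30 min break → 7 h 15 min
Wed: 10:57–22:51 = 11 h 54 min; less 30 min break → 11 h 24 min
Total: 4 h 53 min + 7 h 15 min + 11 h 24 min = 23 h 32 min.

23.53 hours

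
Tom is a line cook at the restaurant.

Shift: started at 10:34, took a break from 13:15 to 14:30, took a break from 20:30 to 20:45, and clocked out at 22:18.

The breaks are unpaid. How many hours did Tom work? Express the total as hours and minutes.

10 h 14 min

Shift: 10:34–22:18 = 11 h 44 min; less 90 min break → 10 h 14 min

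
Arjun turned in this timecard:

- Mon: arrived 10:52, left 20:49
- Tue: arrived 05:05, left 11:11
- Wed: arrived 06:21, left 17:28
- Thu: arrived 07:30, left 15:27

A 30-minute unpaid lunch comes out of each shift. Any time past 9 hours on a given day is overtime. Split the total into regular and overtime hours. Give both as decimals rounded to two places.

Regular 31.05 hours, overtime 2.07 hours

Mon: 10:52–20:49 = 9 h 57 min; less 30 min break → 9 h 27 min
Tue: 05:05–11:11 = 6 h 6 min; less 30 min break → 5 h 36 min
Wed: 06:21–17:28 = 11 h 7 min; less 30 min break → 10 h 37 min
Thu: 07:30–15:27 = 7 h 57 min; less 30 min break → 7 h 27 min
Mon reg 9 h 0 min / OT 0 h 27 min; Tue reg 5 h 36 min / OT 0 h 0 min; Wed reg 9 h 0 min / OT 1 h 37 min; Thu reg 7 h 27 min / OT 0 h 0 min.
Totals: regular 31 h 3 min, overtime 2 h 4 min.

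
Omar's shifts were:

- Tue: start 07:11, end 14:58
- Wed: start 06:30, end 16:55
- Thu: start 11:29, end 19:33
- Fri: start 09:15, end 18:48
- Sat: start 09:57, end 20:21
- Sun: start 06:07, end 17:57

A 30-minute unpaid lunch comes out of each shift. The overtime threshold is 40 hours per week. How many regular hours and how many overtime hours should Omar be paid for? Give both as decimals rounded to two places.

Regular 40.00 hours, overtime 15.05 hours

Tue: 07:11–14:58 = 7 h 47 min; less 30 min break → 7 h 17 min
Wed: 06:30–16:55 = 10 h 25 min; less 30 min break → 9 h 55 min
Thu: 11:29–19:33 = 8 h 4 min; less 30 min break → 7 h 34 min
Fri: 09:15–18:48 = 9 h 33 min; less 30 min break → 9 h 3 min
Sat: 09:57–20:21 = 10 h 24 min; less 30 min break → 9 h 54 min
Sun: 06:07–17:57 = 11 h 50 min; less 30 min break → 11 h 20 min
Total worked: 55 h 3 min = 55.05 h.
Threshold 40 h → overtime 15 h 3 min, regular 40 h 0 min.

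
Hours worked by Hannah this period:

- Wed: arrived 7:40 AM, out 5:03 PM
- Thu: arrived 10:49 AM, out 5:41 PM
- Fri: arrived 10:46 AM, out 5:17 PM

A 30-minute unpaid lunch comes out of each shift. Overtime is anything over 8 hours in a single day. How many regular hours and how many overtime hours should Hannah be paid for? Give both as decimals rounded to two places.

Wed: 7:40 AM–5:03 PM = 9 h 23 min; less 30 min break → 8 h 53 min
Thu: 10:49 AM–5:41 PM = 6 h 52 min; less 30 min break → 6 h 22 min
Fri: 10:46 AM–5:17 PM = 6 h 31 min; less 30 min break → 6 h 1 min
Wed reg 8 h 0 min / OT 0 h 53 min; Thu reg 6 h 22 min / OT 0 h 0 min; Fri reg 6 h 1 min / OT 0 h 0 min.
Totals: regular 20 h 23 min, overtime 0 h 53 min.

Regular 20.38 hours, overtime 0.88 hours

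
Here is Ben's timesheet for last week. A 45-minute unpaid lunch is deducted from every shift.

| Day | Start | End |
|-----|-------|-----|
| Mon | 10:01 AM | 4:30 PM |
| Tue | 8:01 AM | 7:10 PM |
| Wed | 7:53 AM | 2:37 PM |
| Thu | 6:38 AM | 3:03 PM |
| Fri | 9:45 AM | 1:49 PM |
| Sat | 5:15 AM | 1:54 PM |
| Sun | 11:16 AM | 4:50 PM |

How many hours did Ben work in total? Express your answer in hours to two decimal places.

45.82 hours

Mon: 10:01 AM–4:30 PM = 6 h 29 min; less 45 min break → 5 h 44 min
Tue: 8:01 AM–7:10 PM = 11 h 9 min; less 45 min break → 10 h 24 min
Wed: 7:53 AM–2:37 PM = 6 h 44 min; less 45 min break → 5 h 59 min
Thu: 6:38 AM–3:03 PM = 8 h 25 min; less 45 min break → 7 h 40 min
Fri: 9:45 AM–1:49 PM = 4 h 4 min; less 45 min break → 3 h 19 min
Sat: 5:15 AM–1:54 PM = 8 h 39 min; less 45 min break → 7 h 54 min
Sun: 11:16 AM–4:50 PM = 5 h 34 min; less 45 min break → 4 h 49 min
Total: 5 h 44 min + 10 h 24 min + 5 h 59 min + 7 h 40 min + 3 h 19 min + 7 h 54 min + 4 h 49 min = 45 h 49 min.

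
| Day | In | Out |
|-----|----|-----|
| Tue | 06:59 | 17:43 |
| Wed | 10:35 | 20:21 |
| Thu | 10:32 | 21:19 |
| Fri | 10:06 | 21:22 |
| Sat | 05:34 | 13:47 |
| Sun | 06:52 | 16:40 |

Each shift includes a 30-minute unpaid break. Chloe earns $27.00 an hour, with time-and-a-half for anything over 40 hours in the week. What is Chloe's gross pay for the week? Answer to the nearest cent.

$1791.45

Tue: 06:59–17:43 = 10 h 44 min; less 30 min break → 10 h 14 min
Wed: 10:35–20:21 = 9 h 46 min; less 30 min break → 9 h 16 min
Thu: 10:32–21:19 = 10 h 47 min; less 30 min break → 10 h 17 min
Fri: 10:06–21:22 = 11 h 16 min; less 30 min break → 10 h 46 min
Sat: 05:34–13:47 = 8 h 13 min; less 30 min break → 7 h 43 min
Sun: 06:52–16:40 = 9 h 48 min; less 30 min break → 9 h 18 min
Total worked: 57 h 34 min = 3454 min.
Regular 40 h 0 min = 2400 min at $27.00/h; overtime 17 h 34 min = 1054 min at $40.50/h.
Pay = (2400 × $27.00 + 1054 × $40.50) ÷ 60 = $1791.45.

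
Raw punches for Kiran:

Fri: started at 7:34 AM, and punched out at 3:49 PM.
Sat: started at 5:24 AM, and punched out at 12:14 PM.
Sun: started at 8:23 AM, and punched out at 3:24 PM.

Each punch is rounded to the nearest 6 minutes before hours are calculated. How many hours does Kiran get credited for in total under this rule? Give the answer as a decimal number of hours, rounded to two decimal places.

22.00 hours

Fri: in 7:34 AM→7:36 AM, out 3:49 PM→3:48 PM; 8 h 12 min
Sat: in 5:24 AM→5:24 AM, out 12:14 PM→12:12 PM; 6 h 48 min
Sun: in 8:23 AM→8:24 AM, out 3:24 PM→3:24 PM; 7 h 0 min
Total credited: 22 h 0 min.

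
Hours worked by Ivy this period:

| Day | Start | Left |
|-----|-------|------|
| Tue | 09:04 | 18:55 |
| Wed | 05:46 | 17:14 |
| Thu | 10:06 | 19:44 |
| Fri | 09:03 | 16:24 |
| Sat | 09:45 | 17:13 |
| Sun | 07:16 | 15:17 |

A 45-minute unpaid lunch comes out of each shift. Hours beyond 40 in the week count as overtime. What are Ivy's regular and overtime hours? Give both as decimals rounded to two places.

Tue: 09:04–18:55 = 9 h 51 min; less 45 min break → 9 h 6 min
Wed: 05:46–17:14 = 11 h 28 min; less 45 min break → 10 h 43 min
Thu: 10:06–19:44 = 9 h 38 min; less 45 min break → 8 h 53 min
Fri: 09:03–16:24 = 7 h 21 min; less 45 min break → 6 h 36 min
Sat: 09:45–17:13 = 7 h 28 min; less 45 min break → 6 h 43 min
Sun: 07:16–15:17 = 8 h 1 min; less 45 min break → 7 h 16 min
Total worked: 49 h 17 min = 49.28 h.
Threshold 40 h → overtime 9 h 17 min, regular 40 h 0 min.

Regular 40.00 hours, overtime 9.28 hours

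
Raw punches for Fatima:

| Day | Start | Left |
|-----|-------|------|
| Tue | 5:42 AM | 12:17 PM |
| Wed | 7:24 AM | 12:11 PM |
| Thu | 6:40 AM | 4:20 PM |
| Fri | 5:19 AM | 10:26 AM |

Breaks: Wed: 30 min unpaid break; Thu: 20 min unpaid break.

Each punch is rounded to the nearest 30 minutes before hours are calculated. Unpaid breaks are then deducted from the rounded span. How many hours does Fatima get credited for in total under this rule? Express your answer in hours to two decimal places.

Tue: in 5:42 AM→5:30 AM, out 12:17 PM→12:30 PM; 7 h 0 min
Wed: in 7:24 AM→7:30 AM, out 12:11 PM→12:00 PM; 4 h 30 min − 30 min = 4 h 0 min
Thu: in 6:40 AM→6:30 AM, out 4:20 PM→4:30 PM; 10 h 0 min − 20 min = 9 h 40 min
Fri: in 5:19 AM→5:30 AM, out 10:26 AM→10:30 AM; 5 h 0 min
Total credited: 25 h 40 min.

25.67 hours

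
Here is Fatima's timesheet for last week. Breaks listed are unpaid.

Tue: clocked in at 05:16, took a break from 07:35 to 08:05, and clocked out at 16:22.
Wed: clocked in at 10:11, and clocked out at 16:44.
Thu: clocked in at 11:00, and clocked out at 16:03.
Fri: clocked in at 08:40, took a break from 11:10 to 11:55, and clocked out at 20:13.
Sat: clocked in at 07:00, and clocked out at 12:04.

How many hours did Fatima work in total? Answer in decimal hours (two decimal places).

Tue: 05:16–16:22 = 11 h 6 min; less 30 min break → 10 h 36 min
Wed: 10:11–16:44 = 6 h 33 min
Thu: 11:00–16:03 = 5 h 3 min
Fri: 08:40–20:13 = 11 h 33 min; less 45 min break → 10 h 48 min
Sat: 07:00–12:04 = 5 h 4 min
Total: 10 h 36 min + 6 h 33 min + 5 h 3 min + 10 h 48 min + 5 h 4 min = 38 h 4 min.

38.07 hours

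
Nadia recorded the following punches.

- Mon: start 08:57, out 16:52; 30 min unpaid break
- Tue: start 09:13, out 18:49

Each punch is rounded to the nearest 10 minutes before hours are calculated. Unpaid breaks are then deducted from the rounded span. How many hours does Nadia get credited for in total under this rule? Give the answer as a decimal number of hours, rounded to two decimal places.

Mon: in 08:57→09:00, out 16:52→16:50; 7 h 50 min − 30 min = 7 h 20 min
Tue: in 09:13→09:10, out 18:49→18:50; 9 h 40 min
Total credited: 17 h 0 min.

17.00 hours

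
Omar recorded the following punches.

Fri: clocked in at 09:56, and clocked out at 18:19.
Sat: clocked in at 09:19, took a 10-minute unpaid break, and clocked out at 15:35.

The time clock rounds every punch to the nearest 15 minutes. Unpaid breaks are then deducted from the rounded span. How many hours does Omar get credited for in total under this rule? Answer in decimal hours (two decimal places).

Fri: in 09:56→10:00, out 18:19→18:15; 8 h 15 min
Sat: in 09:19→09:15, out 15:35→15:30; 6 h 15 min − 10 min = 6 h 5 min
Total credited: 14 h 20 min.

14.33 hours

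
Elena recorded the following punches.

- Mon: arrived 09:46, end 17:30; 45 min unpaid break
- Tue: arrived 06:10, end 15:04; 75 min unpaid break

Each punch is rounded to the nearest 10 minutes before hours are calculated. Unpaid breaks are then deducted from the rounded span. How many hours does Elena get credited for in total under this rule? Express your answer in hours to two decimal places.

14.50 hours

Mon: in 09:46→09:50, out 17:30→17:30; 7 h 40 min − 45 min = 6 h 55 min
Tue: in 06:10→06:10, out 15:04→15:00; 8 h 50 min − 75 min = 7 h 35 min
Total credited: 14 h 30 min.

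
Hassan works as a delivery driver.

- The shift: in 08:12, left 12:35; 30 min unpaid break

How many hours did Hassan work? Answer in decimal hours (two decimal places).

3.88 hours

The shift: 08:12–12:35 = 4 h 23 min; less 30 min break → 3 h 53 min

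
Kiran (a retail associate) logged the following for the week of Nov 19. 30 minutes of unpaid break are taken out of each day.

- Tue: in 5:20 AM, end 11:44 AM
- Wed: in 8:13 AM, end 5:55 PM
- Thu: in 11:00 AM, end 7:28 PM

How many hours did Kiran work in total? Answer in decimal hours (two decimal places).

Tue: 5:20 AM–11:44 AM = 6 h 24 min; less 30 min break → 5 h 54 min
Wed: 8:13 AM–5:55 PM = 9 h 42 min; less 30 min break → 9 h 12 min
Thu: 11:00 AM–7:28 PM = 8 h 28 min; less 30 min break → 7 h 58 min
Total: 5 h 54 min + 9 h 12 min + 7 h 58 min = 23 h 4 min.

23.07 hours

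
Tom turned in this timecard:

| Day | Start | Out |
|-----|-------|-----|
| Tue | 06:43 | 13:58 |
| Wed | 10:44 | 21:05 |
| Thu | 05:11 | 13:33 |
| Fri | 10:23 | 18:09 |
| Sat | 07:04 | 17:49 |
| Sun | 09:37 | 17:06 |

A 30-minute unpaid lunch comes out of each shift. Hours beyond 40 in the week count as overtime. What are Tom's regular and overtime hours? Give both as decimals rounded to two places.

Regular 40.00 hours, overtime 8.97 hours

Tue: 06:43–13:58 = 7 h 15 min; less 30 min break → 6 h 45 min
Wed: 10:44–21:05 = 10 h 21 min; less 30 min break → 9 h 51 min
Thu: 05:11–13:33 = 8 h 22 min; less 30 min break → 7 h 52 min
Fri: 10:23–18:09 = 7 h 46 min; less 30 min break → 7 h 16 min
Sat: 07:04–17:49 = 10 h 45 min; less 30 min break → 10 h 15 min
Sun: 09:37–17:06 = 7 h 29 min; less 30 min break → 6 h 59 min
Total worked: 48 h 58 min = 48.97 h.
Threshold 40 h → overtime 8 h 58 min, regular 40 h 0 min.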